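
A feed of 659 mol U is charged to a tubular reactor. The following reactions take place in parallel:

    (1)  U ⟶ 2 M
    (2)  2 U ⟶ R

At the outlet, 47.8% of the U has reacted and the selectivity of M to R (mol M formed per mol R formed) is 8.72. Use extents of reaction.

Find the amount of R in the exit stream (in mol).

Conversion of U: U consumed = 0.478 × 659 = 315 mol = 1ξ₁ + 2ξ₂.
Selectivity: 2ξ₁ / (1ξ₂) = 8.72 → ξ₁ = 4.36 ξ₂.
Substitute: (1·4.36 + 2) ξ₂ = 315 → ξ₂ = 49.53 mol, ξ₁ = 215.9 mol.
Outlet amounts (n = n₀ + Σ ν·ξ):
  U: 659 − 1(215.9) − 2(49.53) = 344
  M: 0 + 2(215.9) = 431.9
  R: 0 + 1(49.53) = 49.53

49.5 mol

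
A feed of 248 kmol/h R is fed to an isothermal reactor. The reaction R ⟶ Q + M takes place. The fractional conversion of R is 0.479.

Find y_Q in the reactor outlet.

R reacted = 0.479 × 248 = 118.8 kmol/h; ν_R = −1, so ξ = 118.8/1 = 118.8 kmol/h.
Outlet amounts (n = n₀ + ν ξ):
  R: 248 − 1(118.8) = 129.2
  Q: 0 + 1(118.8) = 118.8
  M: 0 + 1(118.8) = 118.8
Total out = 366.8 kmol/h; y_Q = 118.8 / 366.8 = 0.3239.

0.324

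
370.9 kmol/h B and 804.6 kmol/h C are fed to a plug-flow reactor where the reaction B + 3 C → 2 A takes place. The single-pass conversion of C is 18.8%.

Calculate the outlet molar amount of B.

C reacted = 0.188 × 804.6 = 151.3 kmol/h; ν_C = −3, so ξ = 151.3/3 = 50.42 kmol/h.
Outlet amounts (n = n₀ + ν ξ):
  B: 370.9 − 1(50.42) = 320.5
  C: 804.6 − 3(50.42) = 653.3
  A: 0 + 2(50.42) = 100.8

320 kmol/h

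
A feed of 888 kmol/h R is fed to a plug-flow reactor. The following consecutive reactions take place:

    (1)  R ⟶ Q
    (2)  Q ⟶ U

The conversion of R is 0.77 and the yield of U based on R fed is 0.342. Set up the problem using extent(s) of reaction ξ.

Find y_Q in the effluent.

Conversion of R: R consumed = 1ξ₁ = 0.77 × 888 → ξ₁ = 683.8 kmol/h.
Yield of U: 1ξ₂ / 888 = 0.342 → ξ₂ = 303.7 kmol/h.
Outlet amounts (n = n₀ + Σ ν·ξ):
  R: 888 − 1(683.8) = 204.2
  Q: 0 + 1(683.8) − 1(303.7) = 380.1
  U: 0 + 1(303.7) = 303.7
Total out = 888 kmol/h; y_Q = 380.1 / 888 = 0.428.

0.428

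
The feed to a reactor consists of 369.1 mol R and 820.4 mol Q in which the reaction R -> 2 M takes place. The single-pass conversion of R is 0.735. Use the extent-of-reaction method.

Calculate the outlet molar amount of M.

543 mol

R reacted = 0.735 × 369.1 = 271.3 mol; ν_R = −1, so ξ = 271.3/1 = 271.3 mol.
Outlet amounts (n = n₀ + ν ξ):
  R: 369.1 − 1(271.3) = 97.81
  M: 0 + 2(271.3) = 542.6
  Q: 820.4 (inert)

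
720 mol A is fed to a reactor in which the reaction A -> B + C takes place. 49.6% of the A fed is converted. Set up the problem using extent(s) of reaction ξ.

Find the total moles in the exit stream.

A reacted = 0.496 × 720 = 357.1 mol; ν_A = −1, so ξ = 357.1/1 = 357.1 mol.
Outlet amounts (n = n₀ + ν ξ):
  A: 720 − 1(357.1) = 362.9
  B: 0 + 1(357.1) = 357.1
  C: 0 + 1(357.1) = 357.1
Total out = 362.9 + 357.1 + 357.1 = 1077 mol.

1080 mol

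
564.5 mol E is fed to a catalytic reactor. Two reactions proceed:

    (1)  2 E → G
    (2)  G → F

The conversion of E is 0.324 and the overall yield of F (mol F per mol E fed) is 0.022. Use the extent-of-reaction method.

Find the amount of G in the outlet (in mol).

79 mol

Conversion of E: E consumed = 2ξ₁ = 0.324 × 564.5 → ξ₁ = 91.45 mol.
Yield of F: 1ξ₂ / 564.5 = 0.022 → ξ₂ = 12.42 mol.
Outlet amounts (n = n₀ + Σ ν·ξ):
  E: 564.5 − 2(91.45) = 381.6
  G: 0 + 1(91.45) − 1(12.42) = 79.03
  F: 0 + 1(12.42) = 12.42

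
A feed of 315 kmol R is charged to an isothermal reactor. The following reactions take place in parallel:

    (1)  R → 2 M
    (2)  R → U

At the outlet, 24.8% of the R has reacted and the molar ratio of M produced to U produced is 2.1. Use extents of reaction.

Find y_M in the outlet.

Conversion of R: R consumed = 0.248 × 315 = 78.12 kmol = 1ξ₁ + 1ξ₂.
Selectivity: 2ξ₁ / (1ξ₂) = 2.1 → ξ₁ = 1.05 ξ₂.
Substitute: (1·1.05 + 1) ξ₂ = 78.12 → ξ₂ = 38.11 kmol, ξ₁ = 40.01 kmol.
Outlet amounts (n = n₀ + Σ ν·ξ):
  R: 315 − 1(40.01) − 1(38.11) = 236.9
  M: 0 + 2(40.01) = 80.03
  U: 0 + 1(38.11) = 38.11
Total out = 355 kmol; y_M = 80.03 / 355 = 0.2254.

0.225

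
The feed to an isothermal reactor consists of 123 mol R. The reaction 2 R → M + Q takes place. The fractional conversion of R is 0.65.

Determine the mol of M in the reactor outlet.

40 mol

R reacted = 0.65 × 123 = 79.95 mol; ν_R = −2, so ξ = 79.95/2 = 39.98 mol.
Outlet amounts (n = n₀ + ν ξ):
  R: 123 − 2(39.98) = 43.05
  M: 0 + 1(39.98) = 39.98
  Q: 0 + 1(39.98) = 39.98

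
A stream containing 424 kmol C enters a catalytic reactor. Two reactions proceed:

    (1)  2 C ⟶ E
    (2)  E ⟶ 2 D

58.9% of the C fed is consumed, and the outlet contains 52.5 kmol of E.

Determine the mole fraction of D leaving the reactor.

Conversion of C: C consumed = 2ξ₁ = 0.589 × 424 → ξ₁ = 124.9 kmol.
E balance: n_E = 0 + 1ξ₁ − 1ξ₂ = 52.5 → ξ₂ = (1·124.9 − 52.5)/1 = 72.37 kmol.
Outlet amounts (n = n₀ + Σ ν·ξ):
  C: 424 − 2(124.9) = 174.3
  E: 0 + 1(124.9) − 1(72.37) = 52.5
  D: 0 + 2(72.37) = 144.7
Total out = 371.5 kmol; y_D = 144.7 / 371.5 = 0.3896.

0.39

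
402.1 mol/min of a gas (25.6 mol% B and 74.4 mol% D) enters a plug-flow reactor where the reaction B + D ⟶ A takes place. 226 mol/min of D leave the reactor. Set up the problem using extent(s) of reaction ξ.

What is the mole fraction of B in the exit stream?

0.0905

For D: n = n₀ − 1ξ → 226 = 299.2 − 1ξ, giving ξ = 73.16 mol/min.
Outlet amounts (n = n₀ + ν ξ):
  B: 102.9 − 1(73.16) = 29.78
  D: 299.2 − 1(73.16) = 226
  A: 0 + 1(73.16) = 73.16
Total out = 328.9 mol/min; y_B = 29.78 / 328.9 = 0.09052.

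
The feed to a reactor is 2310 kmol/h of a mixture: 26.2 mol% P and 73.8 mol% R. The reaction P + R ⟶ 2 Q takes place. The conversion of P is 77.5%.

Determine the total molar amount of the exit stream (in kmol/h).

P reacted = 0.775 × 605.2 = 469 kmol/h; ν_P = −1, so ξ = 469/1 = 469 kmol/h.
Outlet amounts (n = n₀ + ν ξ):
  P: 605.2 − 1(469) = 136.2
  R: 1705 − 1(469) = 1236
  Q: 0 + 2(469) = 938.1
Total out = 136.2 + 1236 + 938.1 = 2310 kmol/h.

2310 kmol/h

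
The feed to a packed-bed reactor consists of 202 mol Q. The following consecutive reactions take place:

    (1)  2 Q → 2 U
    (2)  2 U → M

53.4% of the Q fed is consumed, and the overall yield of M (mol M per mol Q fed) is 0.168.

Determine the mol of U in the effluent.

40 mol

Conversion of Q: Q consumed = 2ξ₁ = 0.534 × 202 → ξ₁ = 53.93 mol.
Yield of M: 1ξ₂ / 202 = 0.168 → ξ₂ = 33.94 mol.
Outlet amounts (n = n₀ + Σ ν·ξ):
  Q: 202 − 2(53.93) = 94.13
  U: 0 + 2(53.93) − 2(33.94) = 40
  M: 0 + 1(33.94) = 33.94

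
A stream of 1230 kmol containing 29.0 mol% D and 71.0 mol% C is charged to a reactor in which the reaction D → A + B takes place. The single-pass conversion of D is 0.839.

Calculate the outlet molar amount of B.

299 kmol

D reacted = 0.839 × 356.7 = 299.3 kmol; ν_D = −1, so ξ = 299.3/1 = 299.3 kmol.
Outlet amounts (n = n₀ + ν ξ):
  D: 356.7 − 1(299.3) = 57.43
  A: 0 + 1(299.3) = 299.3
  B: 0 + 1(299.3) = 299.3
  C: 873.3 (inert)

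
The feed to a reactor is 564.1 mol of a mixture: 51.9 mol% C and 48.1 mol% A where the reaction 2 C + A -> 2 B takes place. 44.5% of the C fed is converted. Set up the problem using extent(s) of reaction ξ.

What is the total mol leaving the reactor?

499 mol

C reacted = 0.445 × 292.8 = 130.3 mol; ν_C = −2, so ξ = 130.3/2 = 65.14 mol.
Outlet amounts (n = n₀ + ν ξ):
  C: 292.8 − 2(65.14) = 162.5
  A: 271.3 − 1(65.14) = 206.2
  B: 0 + 2(65.14) = 130.3
Total out = 162.5 + 206.2 + 130.3 = 499 mol.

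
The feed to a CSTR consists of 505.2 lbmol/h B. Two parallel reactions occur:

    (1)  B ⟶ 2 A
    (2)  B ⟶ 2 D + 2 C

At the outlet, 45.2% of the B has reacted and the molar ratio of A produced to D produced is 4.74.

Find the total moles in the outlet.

Conversion of B: B consumed = 0.452 × 505.2 = 228.4 lbmol/h = 1ξ₁ + 1ξ₂.
Selectivity: 2ξ₁ / (2ξ₂) = 4.74 → ξ₁ = 4.74 ξ₂.
Substitute: (1·4.74 + 1) ξ₂ = 228.4 → ξ₂ = 39.78 lbmol/h, ξ₁ = 188.6 lbmol/h.
Outlet amounts (n = n₀ + Σ ν·ξ):
  B: 505.2 − 1(188.6) − 1(39.78) = 276.8
  A: 0 + 2(188.6) = 377.1
  D: 0 + 2(39.78) = 79.56
  C: 0 + 2(39.78) = 79.56
Total out = 276.8 + 377.1 + 79.56 + 79.56 = 813.1 lbmol/h.

813 lbmol/h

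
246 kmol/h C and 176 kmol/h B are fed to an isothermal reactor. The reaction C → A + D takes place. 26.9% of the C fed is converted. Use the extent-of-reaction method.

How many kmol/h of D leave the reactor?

C reacted = 0.269 × 246 = 66.17 kmol/h; ν_C = −1, so ξ = 66.17/1 = 66.17 kmol/h.
Outlet amounts (n = n₀ + ν ξ):
  C: 246 − 1(66.17) = 179.8
  A: 0 + 1(66.17) = 66.17
  D: 0 + 1(66.17) = 66.17
  B: 176 (inert)

66.2 kmol/h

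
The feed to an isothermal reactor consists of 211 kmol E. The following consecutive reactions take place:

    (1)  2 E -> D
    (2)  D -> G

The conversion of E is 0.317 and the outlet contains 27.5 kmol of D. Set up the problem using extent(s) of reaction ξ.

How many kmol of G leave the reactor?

5.94 kmol

Conversion of E: E consumed = 2ξ₁ = 0.317 × 211 → ξ₁ = 33.44 kmol.
D balance: n_D = 0 + 1ξ₁ − 1ξ₂ = 27.5 → ξ₂ = (1·33.44 − 27.5)/1 = 5.944 kmol.
Outlet amounts (n = n₀ + Σ ν·ξ):
  E: 211 − 2(33.44) = 144.1
  D: 0 + 1(33.44) − 1(5.944) = 27.5
  G: 0 + 1(5.944) = 5.944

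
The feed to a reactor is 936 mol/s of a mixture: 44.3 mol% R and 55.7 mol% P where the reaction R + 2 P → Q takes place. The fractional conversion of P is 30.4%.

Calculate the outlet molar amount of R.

P reacted = 0.304 × 521.4 = 158.5 mol/s; ν_P = −2, so ξ = 158.5/2 = 79.25 mol/s.
Outlet amounts (n = n₀ + ν ξ):
  R: 414.6 − 1(79.25) = 335.4
  P: 521.4 − 2(79.25) = 362.9
  Q: 0 + 1(79.25) = 79.25

335 mol/s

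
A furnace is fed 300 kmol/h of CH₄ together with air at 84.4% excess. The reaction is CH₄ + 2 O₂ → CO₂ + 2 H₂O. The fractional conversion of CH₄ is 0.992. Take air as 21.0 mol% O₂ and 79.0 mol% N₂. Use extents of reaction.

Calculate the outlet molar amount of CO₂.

298 kmol/h

Stoichiometric O₂ = 2 × 300 = 600 kmol/h; O₂ fed = 600 × 1.844 = 1106 kmol/h.
N₂ fed = 1106 × 79/21 = 4162 kmol/h.
Fuel reacted = 0.992 × 300 → ξ = 297.6 kmol/h.
Outlet (n = n₀ + ν ξ):
  CH₄: 300 − 1(297.6) = 2.4
  O₂: 1106 − 2(297.6) = 511.2
  N₂: 4162 (inert)
  CO₂: 0 + 1(297.6) = 297.6
  H₂O: 0 + 2(297.6) = 595.2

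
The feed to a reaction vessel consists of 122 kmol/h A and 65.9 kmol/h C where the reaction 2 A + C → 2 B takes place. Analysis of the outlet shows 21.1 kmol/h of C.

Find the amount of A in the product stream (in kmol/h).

32.4 kmol/h

For C: n = n₀ − 1ξ → 21.1 = 65.9 − 1ξ, giving ξ = 44.8 kmol/h.
Outlet amounts (n = n₀ + ν ξ):
  A: 122 − 2(44.8) = 32.4
  C: 65.9 − 1(44.8) = 21.1
  B: 0 + 2(44.8) = 89.6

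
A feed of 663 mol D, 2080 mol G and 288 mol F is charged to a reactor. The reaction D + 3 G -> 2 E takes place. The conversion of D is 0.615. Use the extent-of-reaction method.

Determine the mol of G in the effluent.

D reacted = 0.615 × 663 = 407.7 mol; ν_D = −1, so ξ = 407.7/1 = 407.7 mol.
Outlet amounts (n = n₀ + ν ξ):
  D: 663 − 1(407.7) = 255.3
  G: 2080 − 3(407.7) = 856.8
  E: 0 + 2(407.7) = 815.5
  F: 288 (inert)

857 mol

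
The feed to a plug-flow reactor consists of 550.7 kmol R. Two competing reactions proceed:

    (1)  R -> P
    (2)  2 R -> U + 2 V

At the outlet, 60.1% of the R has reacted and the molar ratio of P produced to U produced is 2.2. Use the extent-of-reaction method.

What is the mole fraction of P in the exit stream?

Conversion of R: R consumed = 0.601 × 550.7 = 331 kmol = 1ξ₁ + 2ξ₂.
Selectivity: 1ξ₁ / (1ξ₂) = 2.2 → ξ₁ = 2.2 ξ₂.
Substitute: (1·2.2 + 2) ξ₂ = 331 → ξ₂ = 78.8 kmol, ξ₁ = 173.4 kmol.
Outlet amounts (n = n₀ + Σ ν·ξ):
  R: 550.7 − 1(173.4) − 2(78.8) = 219.7
  P: 0 + 1(173.4) = 173.4
  U: 0 + 1(78.8) = 78.8
  V: 0 + 2(78.8) = 157.6
Total out = 629.5 kmol; y_P = 173.4 / 629.5 = 0.2754.

0.275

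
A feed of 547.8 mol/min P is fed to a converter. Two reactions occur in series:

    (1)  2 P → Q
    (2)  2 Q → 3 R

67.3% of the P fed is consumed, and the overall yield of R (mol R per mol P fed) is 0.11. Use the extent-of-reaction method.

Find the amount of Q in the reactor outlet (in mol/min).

Conversion of P: P consumed = 2ξ₁ = 0.673 × 547.8 → ξ₁ = 184.3 mol/min.
Yield of R: 3ξ₂ / 547.8 = 0.11 → ξ₂ = 20.09 mol/min.
Outlet amounts (n = n₀ + Σ ν·ξ):
  P: 547.8 − 2(184.3) = 179.1
  Q: 0 + 1(184.3) − 2(20.09) = 144.2
  R: 0 + 3(20.09) = 60.26

144 mol/min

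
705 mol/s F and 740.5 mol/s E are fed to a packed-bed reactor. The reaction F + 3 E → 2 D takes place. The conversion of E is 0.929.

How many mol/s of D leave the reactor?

E reacted = 0.929 × 740.5 = 687.9 mol/s; ν_E = −3, so ξ = 687.9/3 = 229.3 mol/s.
Outlet amounts (n = n₀ + ν ξ):
  F: 705 − 1(229.3) = 475.7
  E: 740.5 − 3(229.3) = 52.58
  D: 0 + 2(229.3) = 458.6

459 mol/s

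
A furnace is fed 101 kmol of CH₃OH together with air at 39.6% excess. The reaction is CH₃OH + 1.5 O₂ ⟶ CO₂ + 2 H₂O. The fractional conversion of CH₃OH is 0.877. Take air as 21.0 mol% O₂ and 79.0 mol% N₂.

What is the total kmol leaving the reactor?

Stoichiometric O₂ = 1.5 × 101 = 151.5 kmol; O₂ fed = 151.5 × 1.396 = 211.5 kmol.
N₂ fed = 211.5 × 79/21 = 795.6 kmol.
Fuel reacted = 0.877 × 101 → ξ = 88.58 kmol.
Outlet (n = n₀ + ν ξ):
  CH₃OH: 101 − 1(88.58) = 12.42
  O₂: 211.5 − 1.5(88.58) = 78.63
  N₂: 795.6 (inert)
  CO₂: 0 + 1(88.58) = 88.58
  H₂O: 0 + 2(88.58) = 177.2
Total out = 12.42 + 78.63 + 795.6 + 88.58 + 177.2 = 1152 kmol.

1150 kmol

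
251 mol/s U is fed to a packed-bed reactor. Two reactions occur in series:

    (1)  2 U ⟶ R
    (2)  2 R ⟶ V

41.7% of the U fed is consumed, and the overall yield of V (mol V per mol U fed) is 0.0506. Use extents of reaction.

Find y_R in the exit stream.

0.145

Conversion of U: U consumed = 2ξ₁ = 0.417 × 251 → ξ₁ = 52.33 mol/s.
Yield of V: 1ξ₂ / 251 = 0.0506 → ξ₂ = 12.7 mol/s.
Outlet amounts (n = n₀ + Σ ν·ξ):
  U: 251 − 2(52.33) = 146.3
  R: 0 + 1(52.33) − 2(12.7) = 26.93
  V: 0 + 1(12.7) = 12.7
Total out = 186 mol/s; y_R = 26.93 / 186 = 0.1448.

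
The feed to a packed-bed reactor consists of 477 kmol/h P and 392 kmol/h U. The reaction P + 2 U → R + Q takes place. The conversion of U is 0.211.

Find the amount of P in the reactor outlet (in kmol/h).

U reacted = 0.211 × 392 = 82.71 kmol/h; ν_U = −2, so ξ = 82.71/2 = 41.36 kmol/h.
Outlet amounts (n = n₀ + ν ξ):
  P: 477 − 1(41.36) = 435.6
  U: 392 − 2(41.36) = 309.3
  R: 0 + 1(41.36) = 41.36
  Q: 0 + 1(41.36) = 41.36

436 kmol/h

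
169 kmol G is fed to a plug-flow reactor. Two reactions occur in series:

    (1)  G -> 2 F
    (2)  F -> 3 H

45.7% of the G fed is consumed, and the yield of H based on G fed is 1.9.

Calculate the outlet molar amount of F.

47.4 kmol

Conversion of G: G consumed = 1ξ₁ = 0.457 × 169 → ξ₁ = 77.23 kmol.
Yield of H: 3ξ₂ / 169 = 1.9 → ξ₂ = 107 kmol.
Outlet amounts (n = n₀ + Σ ν·ξ):
  G: 169 − 1(77.23) = 91.77
  F: 0 + 2(77.23) − 1(107) = 47.43
  H: 0 + 3(107) = 321.1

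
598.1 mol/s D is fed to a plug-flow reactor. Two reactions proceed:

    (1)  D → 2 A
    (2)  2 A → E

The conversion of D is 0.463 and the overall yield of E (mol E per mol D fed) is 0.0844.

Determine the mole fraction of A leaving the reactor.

0.549

Conversion of D: D consumed = 1ξ₁ = 0.463 × 598.1 → ξ₁ = 276.9 mol/s.
Yield of E: 1ξ₂ / 598.1 = 0.0844 → ξ₂ = 50.48 mol/s.
Outlet amounts (n = n₀ + Σ ν·ξ):
  D: 598.1 − 1(276.9) = 321.2
  A: 0 + 2(276.9) − 2(50.48) = 452.9
  E: 0 + 1(50.48) = 50.48
Total out = 824.5 mol/s; y_A = 452.9 / 824.5 = 0.5493.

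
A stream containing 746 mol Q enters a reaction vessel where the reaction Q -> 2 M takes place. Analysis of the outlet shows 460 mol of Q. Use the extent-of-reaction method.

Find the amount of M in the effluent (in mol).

For Q: n = n₀ − 1ξ → 460 = 746 − 1ξ, giving ξ = 286 mol.
Outlet amounts (n = n₀ + ν ξ):
  Q: 746 − 1(286) = 460
  M: 0 + 2(286) = 572

572 mol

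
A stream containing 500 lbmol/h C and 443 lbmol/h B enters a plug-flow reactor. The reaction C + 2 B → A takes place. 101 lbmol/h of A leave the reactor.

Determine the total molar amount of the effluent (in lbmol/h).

For A: n = n₀ + 1ξ → 101 = 0 + 1ξ, giving ξ = 101 lbmol/h.
Outlet amounts (n = n₀ + ν ξ):
  C: 500 − 1(101) = 399
  B: 443 − 2(101) = 241
  A: 0 + 1(101) = 101
Total out = 399 + 241 + 101 = 741 lbmol/h.

741 lbmol/h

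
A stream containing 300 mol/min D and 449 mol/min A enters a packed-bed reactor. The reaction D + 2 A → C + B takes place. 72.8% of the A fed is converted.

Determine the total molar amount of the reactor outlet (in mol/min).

586 mol/min

A reacted = 0.728 × 449 = 326.9 mol/min; ν_A = −2, so ξ = 326.9/2 = 163.4 mol/min.
Outlet amounts (n = n₀ + ν ξ):
  D: 300 − 1(163.4) = 136.6
  A: 449 − 2(163.4) = 122.1
  C: 0 + 1(163.4) = 163.4
  B: 0 + 1(163.4) = 163.4
Total out = 136.6 + 122.1 + 163.4 + 163.4 = 585.6 mol/min.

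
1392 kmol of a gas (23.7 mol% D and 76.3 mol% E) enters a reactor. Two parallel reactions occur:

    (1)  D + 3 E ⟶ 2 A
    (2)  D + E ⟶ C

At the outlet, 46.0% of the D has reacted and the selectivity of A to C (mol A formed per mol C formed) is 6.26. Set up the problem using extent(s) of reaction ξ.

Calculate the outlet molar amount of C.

36.7 kmol

Conversion of D: D consumed = 0.46 × 329.9 = 151.8 kmol = 1ξ₁ + 1ξ₂.
Selectivity: 2ξ₁ / (1ξ₂) = 6.26 → ξ₁ = 3.13 ξ₂.
Substitute: (1·3.13 + 1) ξ₂ = 151.8 → ξ₂ = 36.74 kmol, ξ₁ = 115 kmol.
Outlet amounts (n = n₀ + Σ ν·ξ):
  D: 329.9 − 1(115) − 1(36.74) = 178.1
  E: 1062 − 3(115) − 1(36.74) = 680.3
  A: 0 + 2(115) = 230
  C: 0 + 1(36.74) = 36.74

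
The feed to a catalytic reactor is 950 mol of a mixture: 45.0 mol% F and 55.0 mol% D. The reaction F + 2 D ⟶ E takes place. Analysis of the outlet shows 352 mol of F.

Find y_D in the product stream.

0.465

For F: n = n₀ − 1ξ → 352 = 427.5 − 1ξ, giving ξ = 75.5 mol.
Outlet amounts (n = n₀ + ν ξ):
  F: 427.5 − 1(75.5) = 352
  D: 522.5 − 2(75.5) = 371.5
  E: 0 + 1(75.5) = 75.5
Total out = 799 mol; y_D = 371.5 / 799 = 0.465.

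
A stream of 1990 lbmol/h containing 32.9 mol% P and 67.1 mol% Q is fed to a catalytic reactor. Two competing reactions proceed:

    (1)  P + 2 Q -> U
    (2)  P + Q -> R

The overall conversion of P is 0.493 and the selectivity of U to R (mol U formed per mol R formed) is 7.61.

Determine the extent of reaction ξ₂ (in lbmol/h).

Conversion of P: P consumed = 0.493 × 654.7 = 322.8 lbmol/h = 1ξ₁ + 1ξ₂.
Selectivity: 1ξ₁ / (1ξ₂) = 7.61 → ξ₁ = 7.61 ξ₂.
Substitute: (1·7.61 + 1) ξ₂ = 322.8 → ξ₂ = 37.49 lbmol/h, ξ₁ = 285.3 lbmol/h.
Outlet amounts (n = n₀ + Σ ν·ξ):
  P: 654.7 − 1(285.3) − 1(37.49) = 331.9
  Q: 1335 − 2(285.3) − 1(37.49) = 727.2
  U: 0 + 1(285.3) = 285.3
  R: 0 + 1(37.49) = 37.49

ξ₂ = 37.5 lbmol/h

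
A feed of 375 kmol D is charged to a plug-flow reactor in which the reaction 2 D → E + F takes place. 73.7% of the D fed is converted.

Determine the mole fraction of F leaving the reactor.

0.368

D reacted = 0.737 × 375 = 276.4 kmol; ν_D = −2, so ξ = 276.4/2 = 138.2 kmol.
Outlet amounts (n = n₀ + ν ξ):
  D: 375 − 2(138.2) = 98.62
  E: 0 + 1(138.2) = 138.2
  F: 0 + 1(138.2) = 138.2
Total out = 375 kmol; y_F = 138.2 / 375 = 0.3685.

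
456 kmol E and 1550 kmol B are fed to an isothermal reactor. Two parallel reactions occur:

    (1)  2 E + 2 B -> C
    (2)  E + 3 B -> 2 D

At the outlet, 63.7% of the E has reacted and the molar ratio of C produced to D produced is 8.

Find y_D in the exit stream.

Conversion of E: E consumed = 0.637 × 456 = 290.5 kmol = 2ξ₁ + 1ξ₂.
Selectivity: 1ξ₁ / (2ξ₂) = 8 → ξ₁ = 16 ξ₂.
Substitute: (2·16 + 1) ξ₂ = 290.5 → ξ₂ = 8.802 kmol, ξ₁ = 140.8 kmol.
Outlet amounts (n = n₀ + Σ ν·ξ):
  E: 456 − 2(140.8) − 1(8.802) = 165.5
  B: 1550 − 2(140.8) − 3(8.802) = 1242
  C: 0 + 1(140.8) = 140.8
  D: 0 + 2(8.802) = 17.6
Total out = 1566 kmol; y_D = 17.6 / 1566 = 0.01124.

0.0112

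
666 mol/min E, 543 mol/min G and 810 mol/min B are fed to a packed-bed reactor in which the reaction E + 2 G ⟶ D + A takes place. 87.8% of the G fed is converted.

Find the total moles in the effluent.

1780 mol/min

G reacted = 0.878 × 543 = 476.8 mol/min; ν_G = −2, so ξ = 476.8/2 = 238.4 mol/min.
Outlet amounts (n = n₀ + ν ξ):
  E: 666 − 1(238.4) = 427.6
  G: 543 − 2(238.4) = 66.25
  D: 0 + 1(238.4) = 238.4
  A: 0 + 1(238.4) = 238.4
  B: 810 (inert)
Total out = 427.6 + 66.25 + 238.4 + 238.4 + 810 = 1781 mol/min.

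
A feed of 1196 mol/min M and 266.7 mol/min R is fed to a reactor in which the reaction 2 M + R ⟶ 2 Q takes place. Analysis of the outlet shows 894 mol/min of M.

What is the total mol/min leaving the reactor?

For M: n = n₀ − 2ξ → 894 = 1196 − 2ξ, giving ξ = 151 mol/min.
Outlet amounts (n = n₀ + ν ξ):
  M: 1196 − 2(151) = 894
  R: 266.7 − 1(151) = 115.7
  Q: 0 + 2(151) = 302
Total out = 894 + 115.7 + 302 = 1312 mol/min.

1310 mol/min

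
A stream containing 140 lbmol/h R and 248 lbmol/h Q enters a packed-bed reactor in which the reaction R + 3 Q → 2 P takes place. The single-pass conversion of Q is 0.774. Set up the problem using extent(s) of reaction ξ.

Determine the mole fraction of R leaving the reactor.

Q reacted = 0.774 × 248 = 192 lbmol/h; ν_Q = −3, so ξ = 192/3 = 63.98 lbmol/h.
Outlet amounts (n = n₀ + ν ξ):
  R: 140 − 1(63.98) = 76.02
  Q: 248 − 3(63.98) = 56.05
  P: 0 + 2(63.98) = 128
Total out = 260 lbmol/h; y_R = 76.02 / 260 = 0.2923.

0.292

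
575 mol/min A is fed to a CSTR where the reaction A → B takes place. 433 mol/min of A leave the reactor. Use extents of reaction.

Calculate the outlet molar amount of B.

For A: n = n₀ − 1ξ → 433 = 575 − 1ξ, giving ξ = 142 mol/min.
Outlet amounts (n = n₀ + ν ξ):
  A: 575 − 1(142) = 433
  B: 0 + 1(142) = 142

142 mol/min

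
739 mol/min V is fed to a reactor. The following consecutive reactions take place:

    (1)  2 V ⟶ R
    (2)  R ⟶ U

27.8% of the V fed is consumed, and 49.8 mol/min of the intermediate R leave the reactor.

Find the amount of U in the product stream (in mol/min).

52.9 mol/min

Conversion of V: V consumed = 2ξ₁ = 0.278 × 739 → ξ₁ = 102.7 mol/min.
R balance: n_R = 0 + 1ξ₁ − 1ξ₂ = 49.8 → ξ₂ = (1·102.7 − 49.8)/1 = 52.92 mol/min.
Outlet amounts (n = n₀ + Σ ν·ξ):
  V: 739 − 2(102.7) = 533.6
  R: 0 + 1(102.7) − 1(52.92) = 49.8
  U: 0 + 1(52.92) = 52.92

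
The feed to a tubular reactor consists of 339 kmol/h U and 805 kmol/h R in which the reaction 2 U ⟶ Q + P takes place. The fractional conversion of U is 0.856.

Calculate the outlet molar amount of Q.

U reacted = 0.856 × 339 = 290.2 kmol/h; ν_U = −2, so ξ = 290.2/2 = 145.1 kmol/h.
Outlet amounts (n = n₀ + ν ξ):
  U: 339 − 2(145.1) = 48.82
  Q: 0 + 1(145.1) = 145.1
  P: 0 + 1(145.1) = 145.1
  R: 805 (inert)

145 kmol/h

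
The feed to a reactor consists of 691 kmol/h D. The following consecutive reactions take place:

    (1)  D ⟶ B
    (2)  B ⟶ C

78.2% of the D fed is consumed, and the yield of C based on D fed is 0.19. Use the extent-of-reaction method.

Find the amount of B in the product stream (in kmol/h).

Conversion of D: D consumed = 1ξ₁ = 0.782 × 691 → ξ₁ = 540.4 kmol/h.
Yield of C: 1ξ₂ / 691 = 0.19 → ξ₂ = 131.3 kmol/h.
Outlet amounts (n = n₀ + Σ ν·ξ):
  D: 691 − 1(540.4) = 150.6
  B: 0 + 1(540.4) − 1(131.3) = 409.1
  C: 0 + 1(131.3) = 131.3

409 kmol/h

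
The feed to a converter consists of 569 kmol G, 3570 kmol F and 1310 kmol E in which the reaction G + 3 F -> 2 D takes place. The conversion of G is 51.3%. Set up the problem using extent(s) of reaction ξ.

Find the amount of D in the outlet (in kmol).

584 kmol

G reacted = 0.513 × 569 = 291.9 kmol; ν_G = −1, so ξ = 291.9/1 = 291.9 kmol.
Outlet amounts (n = n₀ + ν ξ):
  G: 569 − 1(291.9) = 277.1
  F: 3570 − 3(291.9) = 2694
  D: 0 + 2(291.9) = 583.8
  E: 1310 (inert)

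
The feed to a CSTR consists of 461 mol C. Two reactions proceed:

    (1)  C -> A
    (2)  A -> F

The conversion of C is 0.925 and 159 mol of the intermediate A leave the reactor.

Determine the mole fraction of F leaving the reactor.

0.58

Conversion of C: C consumed = 1ξ₁ = 0.925 × 461 → ξ₁ = 426.4 mol.
A balance: n_A = 0 + 1ξ₁ − 1ξ₂ = 159 → ξ₂ = (1·426.4 − 159)/1 = 267.4 mol.
Outlet amounts (n = n₀ + Σ ν·ξ):
  C: 461 − 1(426.4) = 34.57
  A: 0 + 1(426.4) − 1(267.4) = 159
  F: 0 + 1(267.4) = 267.4
Total out = 461 mol; y_F = 267.4 / 461 = 0.5801.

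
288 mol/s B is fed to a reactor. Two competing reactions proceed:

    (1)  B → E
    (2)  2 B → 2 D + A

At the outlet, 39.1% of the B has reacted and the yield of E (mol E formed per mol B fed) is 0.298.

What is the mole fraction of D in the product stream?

0.0889

Yield of E: 1ξ₁ / 288 = 0.298 → ξ₁ = 85.82 mol/s.
Conversion of B: 1ξ₁ + 2ξ₂ = 0.391 × 288 = 112.6 → ξ₂ = 13.39 mol/s.
Outlet amounts (n = n₀ + Σ ν·ξ):
  B: 288 − 1(85.82) − 2(13.39) = 175.4
  E: 0 + 1(85.82) = 85.82
  D: 0 + 2(13.39) = 26.78
  A: 0 + 1(13.39) = 13.39
Total out = 301.4 mol/s; y_D = 26.78 / 301.4 = 0.08887.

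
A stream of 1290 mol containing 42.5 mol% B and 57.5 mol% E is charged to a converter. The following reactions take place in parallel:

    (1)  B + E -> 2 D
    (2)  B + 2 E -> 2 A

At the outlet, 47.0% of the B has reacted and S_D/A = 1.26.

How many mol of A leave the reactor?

228 mol

Conversion of B: B consumed = 0.47 × 548.2 = 257.7 mol = 1ξ₁ + 1ξ₂.
Selectivity: 2ξ₁ / (2ξ₂) = 1.26 → ξ₁ = 1.26 ξ₂.
Substitute: (1·1.26 + 1) ξ₂ = 257.7 → ξ₂ = 114 mol, ξ₁ = 143.7 mol.
Outlet amounts (n = n₀ + Σ ν·ξ):
  B: 548.2 − 1(143.7) − 1(114) = 290.6
  E: 741.8 − 1(143.7) − 2(114) = 370.1
  D: 0 + 2(143.7) = 287.3
  A: 0 + 2(114) = 228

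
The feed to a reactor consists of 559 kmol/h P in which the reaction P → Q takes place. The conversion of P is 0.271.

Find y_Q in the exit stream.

P reacted = 0.271 × 559 = 151.5 kmol/h; ν_P = −1, so ξ = 151.5/1 = 151.5 kmol/h.
Outlet amounts (n = n₀ + ν ξ):
  P: 559 − 1(151.5) = 407.5
  Q: 0 + 1(151.5) = 151.5
Total out = 559 kmol/h; y_Q = 151.5 / 559 = 0.271.

0.271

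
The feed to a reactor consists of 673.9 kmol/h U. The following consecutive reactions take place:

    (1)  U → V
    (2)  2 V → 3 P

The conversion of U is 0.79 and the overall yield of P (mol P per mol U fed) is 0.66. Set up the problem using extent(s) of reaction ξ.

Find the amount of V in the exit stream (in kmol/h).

Conversion of U: U consumed = 1ξ₁ = 0.79 × 673.9 → ξ₁ = 532.4 kmol/h.
Yield of P: 3ξ₂ / 673.9 = 0.66 → ξ₂ = 148.3 kmol/h.
Outlet amounts (n = n₀ + Σ ν·ξ):
  U: 673.9 − 1(532.4) = 141.5
  V: 0 + 1(532.4) − 2(148.3) = 235.9
  P: 0 + 3(148.3) = 444.8

236 kmol/h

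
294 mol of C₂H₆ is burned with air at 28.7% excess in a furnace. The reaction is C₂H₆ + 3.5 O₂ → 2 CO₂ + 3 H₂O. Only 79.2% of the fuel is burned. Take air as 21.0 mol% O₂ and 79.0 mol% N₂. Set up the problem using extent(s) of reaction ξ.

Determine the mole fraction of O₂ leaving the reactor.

Stoichiometric O₂ = 3.5 × 294 = 1029 mol; O₂ fed = 1029 × 1.287 = 1324 mol.
N₂ fed = 1324 × 79/21 = 4982 mol.
Fuel reacted = 0.792 × 294 → ξ = 232.8 mol.
Outlet (n = n₀ + ν ξ):
  C₂H₆: 294 − 1(232.8) = 61.15
  O₂: 1324 − 3.5(232.8) = 509.4
  N₂: 4982 (inert)
  CO₂: 0 + 2(232.8) = 465.7
  H₂O: 0 + 3(232.8) = 698.5
Total out = 6717 mol; y_O₂ = 509.4 / 6717 = 0.07583.

0.0758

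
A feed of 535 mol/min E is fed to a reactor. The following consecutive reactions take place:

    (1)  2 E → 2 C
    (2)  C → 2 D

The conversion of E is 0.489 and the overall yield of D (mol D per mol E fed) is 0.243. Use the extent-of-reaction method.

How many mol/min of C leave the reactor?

Conversion of E: E consumed = 2ξ₁ = 0.489 × 535 → ξ₁ = 130.8 mol/min.
Yield of D: 2ξ₂ / 535 = 0.243 → ξ₂ = 65 mol/min.
Outlet amounts (n = n₀ + Σ ν·ξ):
  E: 535 − 2(130.8) = 273.4
  C: 0 + 2(130.8) − 1(65) = 196.6
  D: 0 + 2(65) = 130

197 mol/min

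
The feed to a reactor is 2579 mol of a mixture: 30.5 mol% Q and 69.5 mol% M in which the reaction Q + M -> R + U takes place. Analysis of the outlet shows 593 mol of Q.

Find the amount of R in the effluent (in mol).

194 mol

For Q: n = n₀ − 1ξ → 593 = 786.6 − 1ξ, giving ξ = 193.6 mol.
Outlet amounts (n = n₀ + ν ξ):
  Q: 786.6 − 1(193.6) = 593
  M: 1792 − 1(193.6) = 1599
  R: 0 + 1(193.6) = 193.6
  U: 0 + 1(193.6) = 193.6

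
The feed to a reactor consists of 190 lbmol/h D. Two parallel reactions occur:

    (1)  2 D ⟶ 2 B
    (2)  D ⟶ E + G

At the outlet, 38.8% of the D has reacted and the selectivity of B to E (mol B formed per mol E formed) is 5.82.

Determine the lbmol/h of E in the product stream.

Conversion of D: D consumed = 0.388 × 190 = 73.72 lbmol/h = 2ξ₁ + 1ξ₂.
Selectivity: 2ξ₁ / (1ξ₂) = 5.82 → ξ₁ = 2.91 ξ₂.
Substitute: (2·2.91 + 1) ξ₂ = 73.72 → ξ₂ = 10.81 lbmol/h, ξ₁ = 31.46 lbmol/h.
Outlet amounts (n = n₀ + Σ ν·ξ):
  D: 190 − 2(31.46) − 1(10.81) = 116.3
  B: 0 + 2(31.46) = 62.91
  E: 0 + 1(10.81) = 10.81
  G: 0 + 1(10.81) = 10.81

10.8 lbmol/h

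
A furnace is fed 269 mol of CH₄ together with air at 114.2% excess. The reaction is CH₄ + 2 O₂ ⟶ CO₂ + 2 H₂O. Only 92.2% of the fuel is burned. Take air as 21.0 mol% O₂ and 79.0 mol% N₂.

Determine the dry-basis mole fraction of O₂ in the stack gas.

0.125

Stoichiometric O₂ = 2 × 269 = 538 mol; O₂ fed = 538 × 2.142 = 1152 mol.
N₂ fed = 1152 × 79/21 = 4335 mol.
Fuel reacted = 0.922 × 269 → ξ = 248 mol.
Outlet (n = n₀ + ν ξ):
  CH₄: 269 − 1(248) = 20.98
  O₂: 1152 − 2(248) = 656.4
  N₂: 4335 (inert)
  CO₂: 0 + 1(248) = 248
  H₂O: 0 + 2(248) = 496
Dry total = 5261 mol; y_O₂ (dry) = 656.4 / 5261 = 0.1248.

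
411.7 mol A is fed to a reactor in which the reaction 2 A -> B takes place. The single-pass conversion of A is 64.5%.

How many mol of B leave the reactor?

A reacted = 0.645 × 411.7 = 265.5 mol; ν_A = −2, so ξ = 265.5/2 = 132.8 mol.
Outlet amounts (n = n₀ + ν ξ):
  A: 411.7 − 2(132.8) = 146.2
  B: 0 + 1(132.8) = 132.8

133 mol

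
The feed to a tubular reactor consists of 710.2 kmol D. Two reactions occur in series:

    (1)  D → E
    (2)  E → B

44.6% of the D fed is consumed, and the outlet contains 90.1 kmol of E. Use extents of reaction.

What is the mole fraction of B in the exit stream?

0.319

Conversion of D: D consumed = 1ξ₁ = 0.446 × 710.2 → ξ₁ = 316.7 kmol.
E balance: n_E = 0 + 1ξ₁ − 1ξ₂ = 90.1 → ξ₂ = (1·316.7 − 90.1)/1 = 226.6 kmol.
Outlet amounts (n = n₀ + Σ ν·ξ):
  D: 710.2 − 1(316.7) = 393.5
  E: 0 + 1(316.7) − 1(226.6) = 90.1
  B: 0 + 1(226.6) = 226.6
Total out = 710.2 kmol; y_B = 226.6 / 710.2 = 0.3191.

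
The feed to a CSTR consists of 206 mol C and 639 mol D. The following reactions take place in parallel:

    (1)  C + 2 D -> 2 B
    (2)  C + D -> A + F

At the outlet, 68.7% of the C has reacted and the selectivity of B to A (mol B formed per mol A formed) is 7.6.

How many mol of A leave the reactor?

Conversion of C: C consumed = 0.687 × 206 = 141.5 mol = 1ξ₁ + 1ξ₂.
Selectivity: 2ξ₁ / (1ξ₂) = 7.6 → ξ₁ = 3.8 ξ₂.
Substitute: (1·3.8 + 1) ξ₂ = 141.5 → ξ₂ = 29.48 mol, ξ₁ = 112 mol.
Outlet amounts (n = n₀ + Σ ν·ξ):
  C: 206 − 1(112) − 1(29.48) = 64.48
  D: 639 − 2(112) − 1(29.48) = 385.4
  B: 0 + 2(112) = 224.1
  A: 0 + 1(29.48) = 29.48
  F: 0 + 1(29.48) = 29.48

29.5 mol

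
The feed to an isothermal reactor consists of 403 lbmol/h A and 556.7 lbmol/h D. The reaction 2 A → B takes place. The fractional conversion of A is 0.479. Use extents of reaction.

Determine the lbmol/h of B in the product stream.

96.5 lbmol/h

A reacted = 0.479 × 403 = 193 lbmol/h; ν_A = −2, so ξ = 193/2 = 96.52 lbmol/h.
Outlet amounts (n = n₀ + ν ξ):
  A: 403 − 2(96.52) = 210
  B: 0 + 1(96.52) = 96.52
  D: 556.7 (inert)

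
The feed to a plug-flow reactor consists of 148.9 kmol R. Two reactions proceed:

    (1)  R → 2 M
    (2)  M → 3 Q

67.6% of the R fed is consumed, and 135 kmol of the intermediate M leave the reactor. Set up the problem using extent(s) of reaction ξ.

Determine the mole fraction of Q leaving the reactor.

Conversion of R: R consumed = 1ξ₁ = 0.676 × 148.9 → ξ₁ = 100.7 kmol.
M balance: n_M = 0 + 2ξ₁ − 1ξ₂ = 135 → ξ₂ = (2·100.7 − 135)/1 = 66.31 kmol.
Outlet amounts (n = n₀ + Σ ν·ξ):
  R: 148.9 − 1(100.7) = 48.24
  M: 0 + 2(100.7) − 1(66.31) = 135
  Q: 0 + 3(66.31) = 198.9
Total out = 382.2 kmol; y_Q = 198.9 / 382.2 = 0.5205.

0.521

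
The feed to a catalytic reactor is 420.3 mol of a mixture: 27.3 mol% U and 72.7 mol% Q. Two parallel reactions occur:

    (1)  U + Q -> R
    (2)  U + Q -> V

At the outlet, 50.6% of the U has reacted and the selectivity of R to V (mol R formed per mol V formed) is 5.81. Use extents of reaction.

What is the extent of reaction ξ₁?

Conversion of U: U consumed = 0.506 × 114.7 = 58.06 mol = 1ξ₁ + 1ξ₂.
Selectivity: 1ξ₁ / (1ξ₂) = 5.81 → ξ₁ = 5.81 ξ₂.
Substitute: (1·5.81 + 1) ξ₂ = 58.06 → ξ₂ = 8.526 mol, ξ₁ = 49.53 mol.
Outlet amounts (n = n₀ + Σ ν·ξ):
  U: 114.7 − 1(49.53) − 1(8.526) = 56.68
  Q: 305.6 − 1(49.53) − 1(8.526) = 247.5
  R: 0 + 1(49.53) = 49.53
  V: 0 + 1(8.526) = 8.526

ξ₁ = 49.5 mol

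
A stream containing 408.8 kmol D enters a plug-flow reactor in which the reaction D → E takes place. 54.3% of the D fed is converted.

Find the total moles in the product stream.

409 kmol

D reacted = 0.543 × 408.8 = 222 kmol; ν_D = −1, so ξ = 222/1 = 222 kmol.
Outlet amounts (n = n₀ + ν ξ):
  D: 408.8 − 1(222) = 186.8
  E: 0 + 1(222) = 222
Total out = 186.8 + 222 = 408.8 kmol.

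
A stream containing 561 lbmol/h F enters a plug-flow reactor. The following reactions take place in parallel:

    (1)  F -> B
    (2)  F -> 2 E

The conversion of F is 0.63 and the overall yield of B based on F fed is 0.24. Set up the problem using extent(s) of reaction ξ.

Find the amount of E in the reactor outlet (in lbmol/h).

Yield of B: 1ξ₁ / 561 = 0.24 → ξ₁ = 134.6 lbmol/h.
Conversion of F: 1ξ₁ + 1ξ₂ = 0.63 × 561 = 353.4 → ξ₂ = 218.8 lbmol/h.
Outlet amounts (n = n₀ + Σ ν·ξ):
  F: 561 − 1(134.6) − 1(218.8) = 207.6
  B: 0 + 1(134.6) = 134.6
  E: 0 + 2(218.8) = 437.6

438 lbmol/h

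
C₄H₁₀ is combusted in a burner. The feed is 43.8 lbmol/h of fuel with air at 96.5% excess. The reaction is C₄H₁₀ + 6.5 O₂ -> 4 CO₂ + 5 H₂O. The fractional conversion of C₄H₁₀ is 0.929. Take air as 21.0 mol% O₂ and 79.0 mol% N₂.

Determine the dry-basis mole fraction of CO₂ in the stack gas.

0.0634

Stoichiometric O₂ = 6.5 × 43.8 = 284.7 lbmol/h; O₂ fed = 284.7 × 1.965 = 559.4 lbmol/h.
N₂ fed = 559.4 × 79/21 = 2105 lbmol/h.
Fuel reacted = 0.929 × 43.8 → ξ = 40.69 lbmol/h.
Outlet (n = n₀ + ν ξ):
  C₄H₁₀: 43.8 − 1(40.69) = 3.11
  O₂: 559.4 − 6.5(40.69) = 294.9
  N₂: 2105 (inert)
  CO₂: 0 + 4(40.69) = 162.8
  H₂O: 0 + 5(40.69) = 203.5
Dry total = 2565 lbmol/h; y_CO₂ (dry) = 162.8 / 2565 = 0.06345.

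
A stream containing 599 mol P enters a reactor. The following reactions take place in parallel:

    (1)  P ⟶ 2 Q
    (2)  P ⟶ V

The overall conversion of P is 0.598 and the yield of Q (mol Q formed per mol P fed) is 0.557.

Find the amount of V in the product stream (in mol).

191 mol

Yield of Q: 2ξ₁ / 599 = 0.557 → ξ₁ = 166.8 mol.
Conversion of P: 1ξ₁ + 1ξ₂ = 0.598 × 599 = 358.2 → ξ₂ = 191.4 mol.
Outlet amounts (n = n₀ + Σ ν·ξ):
  P: 599 − 1(166.8) − 1(191.4) = 240.8
  Q: 0 + 2(166.8) = 333.6
  V: 0 + 1(191.4) = 191.4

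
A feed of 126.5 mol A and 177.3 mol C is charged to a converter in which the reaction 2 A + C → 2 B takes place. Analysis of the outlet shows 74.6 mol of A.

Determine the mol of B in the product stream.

For A: n = n₀ − 2ξ → 74.6 = 126.5 − 2ξ, giving ξ = 25.95 mol.
Outlet amounts (n = n₀ + ν ξ):
  A: 126.5 − 2(25.95) = 74.6
  C: 177.3 − 1(25.95) = 151.4
  B: 0 + 2(25.95) = 51.9

51.9 mol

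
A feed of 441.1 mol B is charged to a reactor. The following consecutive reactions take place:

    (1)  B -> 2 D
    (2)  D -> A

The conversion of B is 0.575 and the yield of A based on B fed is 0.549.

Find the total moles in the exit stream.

695 mol

Conversion of B: B consumed = 1ξ₁ = 0.575 × 441.1 → ξ₁ = 253.6 mol.
Yield of A: 1ξ₂ / 441.1 = 0.549 → ξ₂ = 242.2 mol.
Outlet amounts (n = n₀ + Σ ν·ξ):
  B: 441.1 − 1(253.6) = 187.5
  D: 0 + 2(253.6) − 1(242.2) = 265.1
  A: 0 + 1(242.2) = 242.2
Total out = 187.5 + 265.1 + 242.2 = 694.7 mol.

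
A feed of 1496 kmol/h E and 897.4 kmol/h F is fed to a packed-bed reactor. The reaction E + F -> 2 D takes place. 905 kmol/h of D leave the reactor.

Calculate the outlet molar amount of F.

For D: n = n₀ + 2ξ → 905 = 0 + 2ξ, giving ξ = 452.5 kmol/h.
Outlet amounts (n = n₀ + ν ξ):
  E: 1496 − 1(452.5) = 1044
  F: 897.4 − 1(452.5) = 444.9
  D: 0 + 2(452.5) = 905

445 kmol/h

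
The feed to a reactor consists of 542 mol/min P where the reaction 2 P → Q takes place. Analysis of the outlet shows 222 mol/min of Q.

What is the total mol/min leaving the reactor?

For Q: n = n₀ + 1ξ → 222 = 0 + 1ξ, giving ξ = 222 mol/min.
Outlet amounts (n = n₀ + ν ξ):
  P: 542 − 2(222) = 98
  Q: 0 + 1(222) = 222
Total out = 98 + 222 = 320 mol/min.

320 mol/min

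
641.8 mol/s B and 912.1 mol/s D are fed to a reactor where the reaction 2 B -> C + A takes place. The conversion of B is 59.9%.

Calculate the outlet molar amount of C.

B reacted = 0.599 × 641.8 = 384.4 mol/s; ν_B = −2, so ξ = 384.4/2 = 192.2 mol/s.
Outlet amounts (n = n₀ + ν ξ):
  B: 641.8 − 2(192.2) = 257.4
  C: 0 + 1(192.2) = 192.2
  A: 0 + 1(192.2) = 192.2
  D: 912.1 (inert)

192 mol/s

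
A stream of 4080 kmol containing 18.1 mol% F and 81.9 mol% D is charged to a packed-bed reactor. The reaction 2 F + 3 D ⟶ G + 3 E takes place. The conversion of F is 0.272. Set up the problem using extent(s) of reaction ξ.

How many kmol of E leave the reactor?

301 kmol

F reacted = 0.272 × 738.5 = 200.9 kmol; ν_F = −2, so ξ = 200.9/2 = 100.4 kmol.
Outlet amounts (n = n₀ + ν ξ):
  F: 738.5 − 2(100.4) = 537.6
  D: 3342 − 3(100.4) = 3040
  G: 0 + 1(100.4) = 100.4
  E: 0 + 3(100.4) = 301.3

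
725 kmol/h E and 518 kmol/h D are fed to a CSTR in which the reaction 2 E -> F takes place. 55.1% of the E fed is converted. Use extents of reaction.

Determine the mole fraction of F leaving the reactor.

E reacted = 0.551 × 725 = 399.5 kmol/h; ν_E = −2, so ξ = 399.5/2 = 199.7 kmol/h.
Outlet amounts (n = n₀ + ν ξ):
  E: 725 − 2(199.7) = 325.5
  F: 0 + 1(199.7) = 199.7
  D: 518 (inert)
Total out = 1043 kmol/h; y_F = 199.7 / 1043 = 0.1915.

0.191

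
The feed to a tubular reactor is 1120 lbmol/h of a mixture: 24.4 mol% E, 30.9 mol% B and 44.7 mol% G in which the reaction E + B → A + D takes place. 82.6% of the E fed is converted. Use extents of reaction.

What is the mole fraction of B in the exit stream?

E reacted = 0.826 × 273.3 = 225.7 lbmol/h; ν_E = −1, so ξ = 225.7/1 = 225.7 lbmol/h.
Outlet amounts (n = n₀ + ν ξ):
  E: 273.3 − 1(225.7) = 47.55
  B: 346.1 − 1(225.7) = 120.4
  A: 0 + 1(225.7) = 225.7
  D: 0 + 1(225.7) = 225.7
  G: 500.6 (inert)
Total out = 1120 lbmol/h; y_B = 120.4 / 1120 = 0.1075.

0.107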